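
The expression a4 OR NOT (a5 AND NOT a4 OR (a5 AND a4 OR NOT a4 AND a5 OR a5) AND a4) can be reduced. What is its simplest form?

a4 OR NOT (a5 AND NOT a4 OR (a5 AND a4 OR NOT a4 AND a5 OR a5) AND a4)
= a4 OR NOT (a5 AND NOT a4 OR (a5 OR a5) AND a4)
= a4 OR NOT (a5 AND NOT a4 OR a5 AND a4)
= a4 OR NOT a5

a4 OR NOT a5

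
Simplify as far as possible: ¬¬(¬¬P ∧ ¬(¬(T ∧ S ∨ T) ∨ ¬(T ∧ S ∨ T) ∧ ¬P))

P ∧ T

¬¬(¬¬P ∧ ¬(¬(T ∧ S ∨ T) ∨ ¬(T ∧ S ∨ T) ∧ ¬P))
= ¬¬P ∧ ¬(¬(T ∧ S ∨ T) ∨ ¬(T ∧ S ∨ T) ∧ ¬P)
= ¬¬P ∧ ¬¬(T ∧ S ∨ T)
= ¬¬P ∧ (T ∧ S ∨ T)
= ¬¬P ∧ T
= P ∧ T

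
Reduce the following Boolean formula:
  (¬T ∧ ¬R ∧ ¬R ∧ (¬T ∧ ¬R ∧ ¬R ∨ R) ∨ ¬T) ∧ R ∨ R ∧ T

(¬T ∧ ¬R ∧ ¬R ∧ (¬T ∧ ¬R ∧ ¬R ∨ R) ∨ ¬T) ∧ R ∨ R ∧ T
= (¬T ∧ ¬R ∧ ¬R ∨ ¬T) ∧ R ∨ R ∧ T   — absorption
= (¬T ∧ ¬R ∨ ¬T) ∧ R ∨ R ∧ T   — idempotence
= ¬T ∧ R ∨ R ∧ T   — absorption
= R   — distribution

R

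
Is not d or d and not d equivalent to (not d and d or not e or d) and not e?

E1: not d or d and not d
    = not d   — complement / identity
E2: (not d and d or not e or d) and not e
    = (not e or d) and not e   — complement / identity
    = not e   — absorption
These differ: at d=0, e=1, E1 = 1 but E2 = 0.

No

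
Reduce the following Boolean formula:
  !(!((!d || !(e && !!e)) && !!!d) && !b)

!(!((!d || !(e && !!e)) && !!!d) && !b)
= !(!((!d || !(e && e)) && !!!d) && !b)   (double negation)
= !(!((!d || !(e && e)) && !d) && !b)   (double negation)
= !(!((!d || !e) && !d) && !b)   (idempotence)
= !(!!d && !b)   (absorption)
= !d || b   (De Morgan)

!d || b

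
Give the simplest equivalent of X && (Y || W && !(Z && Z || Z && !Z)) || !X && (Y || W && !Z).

Y || W && !Z

X && (Y || W && !(Z && Z || Z && !Z)) || !X && (Y || W && !Z)
= X && (Y || W && !Z) || !X && (Y || W && !Z)
= Y || W && !Z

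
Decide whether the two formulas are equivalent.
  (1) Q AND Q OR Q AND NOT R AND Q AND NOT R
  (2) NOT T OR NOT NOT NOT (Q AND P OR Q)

E1: Q AND Q OR Q AND NOT R AND Q AND NOT R
    = Q OR Q AND NOT R AND Q AND NOT R   [idempotence]
    = Q OR Q AND NOT R   [idempotence]
    = Q   [absorption]
E2: NOT T OR NOT NOT NOT (Q AND P OR Q)
    = NOT T OR NOT (Q AND P OR Q)   [double negation]
    = NOT T OR NOT Q   [absorption]
These differ: at P=0, Q=0, R=1, T=0, E1 = 0 but E2 = 1.

No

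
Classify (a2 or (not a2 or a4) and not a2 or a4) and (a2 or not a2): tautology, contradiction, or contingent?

(a2 or (not a2 or a4) and not a2 or a4) and (a2 or not a2)
= (a2 or not a2 or a4) and (a2 or not a2)   (absorption)
= a2 or not a2   (absorption)
= True   (complement)

tautology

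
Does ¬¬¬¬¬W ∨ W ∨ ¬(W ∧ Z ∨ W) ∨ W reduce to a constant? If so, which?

yes, True

¬¬¬¬¬W ∨ W ∨ ¬(W ∧ Z ∨ W) ∨ W
= ¬¬¬W ∨ W ∨ ¬(W ∧ Z ∨ W) ∨ W   [double negation]
= ¬¬¬W ∨ W ∨ ¬W ∨ W   [absorption]
= ¬W ∨ W ∨ ¬W ∨ W   [double negation]
= ¬W ∨ W   [idempotence]
= True   [complement]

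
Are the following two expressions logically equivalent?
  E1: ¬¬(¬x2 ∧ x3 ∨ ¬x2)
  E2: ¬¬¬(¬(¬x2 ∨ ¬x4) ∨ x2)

E1: ¬¬(¬x2 ∧ x3 ∨ ¬x2)
    = ¬¬¬x2   [absorption]
    = ¬x2   [double negation]
E2: ¬¬¬(¬(¬x2 ∨ ¬x4) ∨ x2)
    = ¬¬¬(x2 ∧ x4 ∨ x2)   [De Morgan]
    = ¬(x2 ∧ x4 ∨ x2)   [double negation]
    = ¬x2   [absorption]
Both reduce to ¬x2, so they are equivalent.

Yes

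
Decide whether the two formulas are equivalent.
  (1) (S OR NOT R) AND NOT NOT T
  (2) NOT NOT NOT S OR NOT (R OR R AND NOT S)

No

E1: (S OR NOT R) AND NOT NOT T
    = (S OR NOT R) AND T
E2: NOT NOT NOT S OR NOT (R OR R AND NOT S)
    = NOT NOT NOT S OR NOT R
    = NOT S OR NOT R
These differ: at R=0, S=0, T=0, E1 = 0 but E2 = 1.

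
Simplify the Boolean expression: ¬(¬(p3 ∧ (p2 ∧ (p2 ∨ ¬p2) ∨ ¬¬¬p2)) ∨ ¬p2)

¬(¬(p3 ∧ (p2 ∧ (p2 ∨ ¬p2) ∨ ¬¬¬p2)) ∨ ¬p2)
= ¬(¬(p3 ∧ (p2 ∨ ¬¬¬p2)) ∨ ¬p2)   [complement / identity]
= ¬(¬(p3 ∧ (p2 ∨ ¬p2)) ∨ ¬p2)   [double negation]
= ¬(¬p3 ∨ ¬p2)   [complement / identity]
= p3 ∧ p2   [De Morgan]

p3 ∧ p2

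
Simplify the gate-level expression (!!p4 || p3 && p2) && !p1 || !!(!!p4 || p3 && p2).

(!!p4 || p3 && p2) && !p1 || !!(!!p4 || p3 && p2)
= (!!p4 || p3 && p2) && !p1 || !!p4 || p3 && p2   — double negation
= !!p4 || p3 && p2   — absorption
= p4 || p3 && p2   — double negation

p4 || p3 && p2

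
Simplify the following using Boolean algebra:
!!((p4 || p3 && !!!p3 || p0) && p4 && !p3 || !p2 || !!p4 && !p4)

p4 && !p3 || !p2

!!((p4 || p3 && !!!p3 || p0) && p4 && !p3 || !p2 || !!p4 && !p4)
= !!((p4 || p3 && !!!p3 || p0) && p4 && !p3 || !p2 || p4 && !p4)   [double negation]
= !!((p4 || p3 && !p3 || p0) && p4 && !p3 || !p2 || p4 && !p4)   [double negation]
= !!((p4 || p0) && p4 && !p3 || !p2 || p4 && !p4)   [complement / identity]
= !!(p4 && !p3 || !p2 || p4 && !p4)   [absorption]
= p4 && !p3 || !p2 || p4 && !p4   [double negation]
= p4 && !p3 || !p2   [complement / identity]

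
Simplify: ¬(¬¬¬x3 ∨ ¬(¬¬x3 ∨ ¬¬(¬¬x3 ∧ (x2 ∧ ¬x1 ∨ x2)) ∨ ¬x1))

¬(¬¬¬x3 ∨ ¬(¬¬x3 ∨ ¬¬(¬¬x3 ∧ (x2 ∧ ¬x1 ∨ x2)) ∨ ¬x1))
= ¬(¬¬¬x3 ∨ ¬(¬¬x3 ∨ ¬¬x3 ∧ (x2 ∧ ¬x1 ∨ x2) ∨ ¬x1))   [double negation]
= ¬(¬¬¬x3 ∨ ¬(¬¬x3 ∨ ¬¬x3 ∧ x2 ∨ ¬x1))   [absorption]
= ¬¬x3 ∧ (¬¬x3 ∨ ¬¬x3 ∧ x2 ∨ ¬x1)   [De Morgan]
= ¬¬x3 ∧ (¬¬x3 ∨ ¬x1)   [absorption]
= ¬¬x3   [absorption]
= x3   [double negation]

x3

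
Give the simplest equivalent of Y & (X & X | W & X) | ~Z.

Y & (X & X | W & X) | ~Z
= Y & (X | W) & X | ~Z
= Y & X | ~Z

Y & X | ~Z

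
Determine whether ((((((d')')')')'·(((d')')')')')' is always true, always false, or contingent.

((((((d')')')')'·(((d')')')')')'
= ((((((d')')')')'·(d')')')'   (double negation)
= ((((d')')'·(d')')')'   (double negation)
= ((d')'+d')'   (De Morgan)
= d'·d   (De Morgan)
= 0   (complement)

always false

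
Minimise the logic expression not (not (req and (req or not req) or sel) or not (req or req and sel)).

not (not (req and (req or not req) or sel) or not (req or req and sel))
= not (not (req or sel) or not (req or req and sel))
= (req or sel) and (req or req and sel)
= (req or sel) and req
= req

req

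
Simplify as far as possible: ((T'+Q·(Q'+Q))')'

T'+Q

((T'+Q·(Q'+Q))')'
= ((T'+Q)')'   — complement / identity
= T'+Q   — double negation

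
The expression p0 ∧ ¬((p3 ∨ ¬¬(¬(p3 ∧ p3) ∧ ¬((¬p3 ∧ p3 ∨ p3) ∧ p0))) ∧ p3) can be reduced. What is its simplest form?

p0 ∧ ¬((p3 ∨ ¬¬(¬(p3 ∧ p3) ∧ ¬((¬p3 ∧ p3 ∨ p3) ∧ p0))) ∧ p3)
= p0 ∧ ¬((p3 ∨ ¬(p3 ∧ p3 ∨ (¬p3 ∧ p3 ∨ p3) ∧ p0)) ∧ p3)   [De Morgan]
= p0 ∧ ¬((p3 ∨ ¬(p3 ∨ (¬p3 ∧ p3 ∨ p3) ∧ p0)) ∧ p3)   [idempotence]
= p0 ∧ ¬((p3 ∨ ¬(p3 ∨ p3 ∧ p0)) ∧ p3)   [complement / identity]
= p0 ∧ ¬((p3 ∨ ¬p3) ∧ p3)   [absorption]
= p0 ∧ ¬p3   [complement / identity]

p0 ∧ ¬p3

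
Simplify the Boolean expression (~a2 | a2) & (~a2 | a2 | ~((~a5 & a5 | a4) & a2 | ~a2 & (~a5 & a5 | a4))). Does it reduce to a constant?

1

(~a2 | a2) & (~a2 | a2 | ~((~a5 & a5 | a4) & a2 | ~a2 & (~a5 & a5 | a4)))
= (~a2 | a2) & (~a2 | a2 | ~(~a5 & a5 | a4))   (distribution)
= (~a2 | a2) & (~a2 | a2 | ~a4)   (complement / identity)
= ~a2 | a2   (absorption)
= 1   (complement)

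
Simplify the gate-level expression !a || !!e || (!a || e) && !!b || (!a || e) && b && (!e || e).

!a || !!e || (!a || e) && !!b || (!a || e) && b && (!e || e)
= !a || e || (!a || e) && !!b || (!a || e) && b && (!e || e)
= !a || e || (!a || e) && b || (!a || e) && b && (!e || e)
= !a || e || (!a || e) && b || (!a || e) && b
= !a || e || (!a || e) && b
= !a || e

!a || e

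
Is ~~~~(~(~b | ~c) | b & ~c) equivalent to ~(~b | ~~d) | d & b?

Yes

E1: ~~~~(~(~b | ~c) | b & ~c)
    = ~~~~(b & c | b & ~c)   [De Morgan]
    = ~~~~b   [distribution]
    = ~~b   [double negation]
    = b   [double negation]
E2: ~(~b | ~~d) | d & b
    = b & ~d | d & b   [De Morgan]
    = b   [distribution]
Both reduce to b, so they are equivalent.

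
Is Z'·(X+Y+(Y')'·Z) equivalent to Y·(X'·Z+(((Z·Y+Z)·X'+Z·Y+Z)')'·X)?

No

E1: Z'·(X+Y+(Y')'·Z)
    = Z'·(X+Y+Y·Z)
    = Z'·(X+Y)
E2: Y·(X'·Z+(((Z·Y+Z)·X'+Z·Y+Z)')'·X)
    = Y·(X'·Z+((Z·Y+Z)·X'+Z·Y+Z)·X)
    = Y·(X'·Z+(Z·Y+Z)·X)
    = Y·(X'·Z+Z·X)
    = Y·Z
These differ: at X=1, Y=1, Z=0, E1 = 1 but E2 = 0.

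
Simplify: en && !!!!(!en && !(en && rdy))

false

en && !!!!(!en && !(en && rdy))
= en && !!!(en || en && rdy)   — De Morgan
= en && !(en || en && rdy)   — double negation
= en && !en   — absorption
= false   — complement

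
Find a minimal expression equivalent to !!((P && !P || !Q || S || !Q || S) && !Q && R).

!!((P && !P || !Q || S || !Q || S) && !Q && R)
= (P && !P || !Q || S || !Q || S) && !Q && R
= (!Q || S || !Q || S) && !Q && R
= (!Q || S) && !Q && R
= !Q && R

!Q && R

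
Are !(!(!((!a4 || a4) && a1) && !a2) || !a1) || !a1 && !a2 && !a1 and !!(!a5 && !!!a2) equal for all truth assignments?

No

E1: !(!(!((!a4 || a4) && a1) && !a2) || !a1) || !a1 && !a2 && !a1
    = !((!a4 || a4) && a1) && !a2 && a1 || !a1 && !a2 && !a1   [De Morgan]
    = !a1 && !a2 && a1 || !a1 && !a2 && !a1   [complement / identity]
    = !a1 && !a2   [distribution]
E2: !!(!a5 && !!!a2)
    = !a5 && !!!a2   [double negation]
    = !a5 && !a2   [double negation]
These differ: at a1=0, a2=0, a4=0, a5=1, E1 = 1 but E2 = 0.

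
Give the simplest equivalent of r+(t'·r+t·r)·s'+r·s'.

r

r+(t'·r+t·r)·s'+r·s'
= r+r·s'+r·s'   [distribution]
= r+r·s'   [absorption]
= r   [absorption]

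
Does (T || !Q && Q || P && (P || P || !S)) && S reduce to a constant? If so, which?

(T || !Q && Q || P && (P || P || !S)) && S
= (T || !Q && Q || P && (P || !S)) && S   — idempotence
= (T || !Q && Q || P) && S   — absorption
= (T || P) && S   — complement / identity
This depends on P, S, T, so it is not a constant.

no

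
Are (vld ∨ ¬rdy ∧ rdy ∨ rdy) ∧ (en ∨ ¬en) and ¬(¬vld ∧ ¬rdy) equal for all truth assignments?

E1: (vld ∨ ¬rdy ∧ rdy ∨ rdy) ∧ (en ∨ ¬en)
    = (vld ∨ rdy) ∧ (en ∨ ¬en)   (complement / identity)
    = vld ∨ rdy   (complement / identity)
E2: ¬(¬vld ∧ ¬rdy)
    = vld ∨ rdy   (De Morgan)
Both reduce to vld ∨ rdy, so they are equivalent.

Yes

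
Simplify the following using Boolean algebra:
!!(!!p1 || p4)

p1 || p4

!!(!!p1 || p4)
= !!p1 || p4   [double negation]
= p1 || p4   [double negation]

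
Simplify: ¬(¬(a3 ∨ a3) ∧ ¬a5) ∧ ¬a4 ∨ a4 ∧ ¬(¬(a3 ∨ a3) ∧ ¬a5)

¬(¬(a3 ∨ a3) ∧ ¬a5) ∧ ¬a4 ∨ a4 ∧ ¬(¬(a3 ∨ a3) ∧ ¬a5)
= ¬(¬(a3 ∨ a3) ∧ ¬a5)   [distribution]
= ¬(¬a3 ∧ ¬a5)   [idempotence]
= a3 ∨ a5   [De Morgan]

a3 ∨ a5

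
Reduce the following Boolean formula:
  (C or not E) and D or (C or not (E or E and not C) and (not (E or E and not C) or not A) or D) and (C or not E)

C or not E

(C or not E) and D or (C or not (E or E and not C) and (not (E or E and not C) or not A) or D) and (C or not E)
= (C or not E) and D or (C or not (E or E and not C) or D) and (C or not E)
= (C or not E) and D or (C or not E or D) and (C or not E)
= (C or not E) and D or C or not E
= C or not E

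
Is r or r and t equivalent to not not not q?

E1: r or r and t
    = r   — absorption
E2: not not not q
    = not q   — double negation
These differ: at q=0, r=0, t=0, E1 = 0 but E2 = 1.

No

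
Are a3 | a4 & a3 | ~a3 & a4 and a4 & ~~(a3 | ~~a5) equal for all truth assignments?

E1: a3 | a4 & a3 | ~a3 & a4
    = a3 | a4   [distribution]
E2: a4 & ~~(a3 | ~~a5)
    = a4 & ~~(a3 | a5)   [double negation]
    = a4 & (a3 | a5)   [double negation]
These differ: at a3=1, a4=0, a5=1, E1 = 1 but E2 = 0.

No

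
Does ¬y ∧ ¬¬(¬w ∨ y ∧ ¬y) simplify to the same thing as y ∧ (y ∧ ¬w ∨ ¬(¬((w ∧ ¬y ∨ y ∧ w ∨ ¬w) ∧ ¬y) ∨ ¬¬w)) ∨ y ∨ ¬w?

No

E1: ¬y ∧ ¬¬(¬w ∨ y ∧ ¬y)
    = ¬y ∧ (¬w ∨ y ∧ ¬y)   [double negation]
    = ¬y ∧ ¬w   [complement / identity]
E2: y ∧ (y ∧ ¬w ∨ ¬(¬((w ∧ ¬y ∨ y ∧ w ∨ ¬w) ∧ ¬y) ∨ ¬¬w)) ∨ y ∨ ¬w
    = y ∧ (y ∧ ¬w ∨ ¬(¬((w ∨ ¬w) ∧ ¬y) ∨ ¬¬w)) ∨ y ∨ ¬w   [distribution]
    = y ∧ (y ∧ ¬w ∨ (w ∨ ¬w) ∧ ¬y ∧ ¬w) ∨ y ∨ ¬w   [De Morgan]
    = y ∧ (y ∧ ¬w ∨ ¬y ∧ ¬w) ∨ y ∨ ¬w   [complement / identity]
    = y ∧ ¬w ∨ y ∨ ¬w   [distribution]
    = y ∨ ¬w   [absorption]
These differ: at w=0, y=1, E1 = 0 but E2 = 1.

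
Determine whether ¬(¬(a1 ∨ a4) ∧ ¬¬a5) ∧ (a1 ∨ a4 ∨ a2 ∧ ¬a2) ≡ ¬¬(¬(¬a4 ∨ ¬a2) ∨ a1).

No

E1: ¬(¬(a1 ∨ a4) ∧ ¬¬a5) ∧ (a1 ∨ a4 ∨ a2 ∧ ¬a2)
    = ¬(¬(a1 ∨ a4) ∧ ¬¬a5) ∧ (a1 ∨ a4)   [complement / identity]
    = (a1 ∨ a4 ∨ ¬a5) ∧ (a1 ∨ a4)   [De Morgan]
    = a1 ∨ a4   [absorption]
E2: ¬¬(¬(¬a4 ∨ ¬a2) ∨ a1)
    = ¬(¬a4 ∨ ¬a2) ∨ a1   [double negation]
    = a4 ∧ a2 ∨ a1   [De Morgan]
These differ: at a1=0, a2=0, a4=1, a5=1, E1 = 1 but E2 = 0.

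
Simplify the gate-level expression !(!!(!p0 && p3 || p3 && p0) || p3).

!(!!(!p0 && p3 || p3 && p0) || p3)
= !(!!p3 || p3)
= !(p3 || p3)
= !p3

!p3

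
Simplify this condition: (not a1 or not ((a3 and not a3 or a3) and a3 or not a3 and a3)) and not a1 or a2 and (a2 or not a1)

(not a1 or not ((a3 and not a3 or a3) and a3 or not a3 and a3)) and not a1 or a2 and (a2 or not a1)
= (not a1 or not (a3 and a3 or not a3 and a3)) and not a1 or a2 and (a2 or not a1)
= (not a1 or not a3) and not a1 or a2 and (a2 or not a1)
= (not a1 or not a3) and not a1 or a2
= not a1 or a2

not a1 or a2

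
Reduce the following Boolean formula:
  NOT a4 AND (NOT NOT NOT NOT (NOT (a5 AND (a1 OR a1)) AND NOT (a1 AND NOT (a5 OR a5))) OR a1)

NOT a4

NOT a4 AND (NOT NOT NOT NOT (NOT (a5 AND (a1 OR a1)) AND NOT (a1 AND NOT (a5 OR a5))) OR a1)
= NOT a4 AND (NOT NOT (NOT (a5 AND (a1 OR a1)) AND NOT (a1 AND NOT (a5 OR a5))) OR a1)   (double negation)
= NOT a4 AND (NOT (a5 AND (a1 OR a1) OR a1 AND NOT (a5 OR a5)) OR a1)   (De Morgan)
= NOT a4 AND (NOT (a5 AND (a1 OR a1) OR a1 AND NOT a5) OR a1)   (idempotence)
= NOT a4 AND (NOT (a5 AND a1 OR a1 AND NOT a5) OR a1)   (idempotence)
= NOT a4 AND (NOT a1 OR a1)   (distribution)
= NOT a4   (complement / identity)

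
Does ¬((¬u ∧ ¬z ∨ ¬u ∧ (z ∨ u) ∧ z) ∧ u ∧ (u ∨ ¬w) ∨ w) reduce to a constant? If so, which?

no

¬((¬u ∧ ¬z ∨ ¬u ∧ (z ∨ u) ∧ z) ∧ u ∧ (u ∨ ¬w) ∨ w)
= ¬((¬u ∧ ¬z ∨ ¬u ∧ z) ∧ u ∧ (u ∨ ¬w) ∨ w)   (absorption)
= ¬(¬u ∧ u ∧ (u ∨ ¬w) ∨ w)   (distribution)
= ¬(¬u ∧ u ∨ w)   (absorption)
= ¬w   (complement / identity)
This depends on w, so it is not a constant.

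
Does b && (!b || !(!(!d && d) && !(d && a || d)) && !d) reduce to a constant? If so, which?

yes, False

b && (!b || !(!(!d && d) && !(d && a || d)) && !d)
= b && (!b || (!d && d || d && a || d) && !d)
= b && (!b || (!d && d || d) && !d)
= b && (!b || d && !d)
= b && !b
= false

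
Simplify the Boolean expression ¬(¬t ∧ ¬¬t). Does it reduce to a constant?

¬(¬t ∧ ¬¬t)
= t ∨ ¬t   [De Morgan]
= True   [complement]

True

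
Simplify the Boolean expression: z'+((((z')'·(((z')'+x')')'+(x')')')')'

z'

z'+((((z')'·(((z')'+x')')'+(x')')')')'
= z'+((((z')'·((z')'+x')+(x')')')')'   (double negation)
= z'+((((z')'+(x')')')')'   (absorption)
= z'+((z')'+(x')')'   (double negation)
= z'+z'·x'   (De Morgan)
= z'   (absorption)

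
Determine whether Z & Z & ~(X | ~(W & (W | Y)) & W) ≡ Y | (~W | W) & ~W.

E1: Z & Z & ~(X | ~(W & (W | Y)) & W)
    = Z & Z & ~(X | ~W & W)
    = Z & ~(X | ~W & W)
    = Z & ~X
E2: Y | (~W | W) & ~W
    = Y | ~W
These differ: at W=0, X=1, Y=1, Z=0, E1 = 0 but E2 = 1.

No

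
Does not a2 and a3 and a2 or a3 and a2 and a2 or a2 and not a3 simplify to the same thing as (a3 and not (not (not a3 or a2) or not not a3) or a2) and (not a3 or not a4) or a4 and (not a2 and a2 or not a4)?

No

E1: not a2 and a3 and a2 or a3 and a2 and a2 or a2 and not a3
    = a3 and a2 or a2 and not a3   [distribution]
    = a2   [distribution]
E2: (a3 and not (not (not a3 or a2) or not not a3) or a2) and (not a3 or not a4) or a4 and (not a2 and a2 or not a4)
    = (a3 and not (not (not a3 or a2) or not not a3) or a2) and (not a3 or not a4) or a4 and not a4   [complement / identity]
    = (a3 and (not a3 or a2) and not a3 or a2) and (not a3 or not a4) or a4 and not a4   [De Morgan]
    = (a3 and not a3 or a2) and (not a3 or not a4) or a4 and not a4   [absorption]
    = a2 and (not a3 or not a4) or a4 and not a4   [complement / identity]
    = a2 and (not a3 or not a4)   [complement / identity]
These differ: at a2=1, a3=1, a4=1, E1 = 1 but E2 = 0.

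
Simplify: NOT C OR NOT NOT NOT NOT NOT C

NOT C

NOT C OR NOT NOT NOT NOT NOT C
= NOT C OR NOT NOT NOT C   [double negation]
= NOT C OR NOT C   [double negation]
= NOT C   [idempotence]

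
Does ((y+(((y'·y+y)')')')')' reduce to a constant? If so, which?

((y+(((y'·y+y)')')')')'
= ((y+((y')')')')'   — complement / identity
= y+((y')')'   — double negation
= y+y'   — double negation
= 1   — complement

yes, True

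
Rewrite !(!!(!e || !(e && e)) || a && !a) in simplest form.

e

!(!!(!e || !(e && e)) || a && !a)
= !(!e || !(e && e) || a && !a)   (double negation)
= !(!e || !(e && e))   (complement / identity)
= !(!e || !e)   (idempotence)
= !!e   (idempotence)
= e   (double negation)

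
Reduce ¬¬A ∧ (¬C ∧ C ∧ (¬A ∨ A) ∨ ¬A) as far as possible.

False

¬¬A ∧ (¬C ∧ C ∧ (¬A ∨ A) ∨ ¬A)
= ¬¬A ∧ (¬C ∧ C ∨ ¬A)   — complement / identity
= ¬¬A ∧ ¬A   — complement / identity
= A ∧ ¬A   — double negation
= False   — complement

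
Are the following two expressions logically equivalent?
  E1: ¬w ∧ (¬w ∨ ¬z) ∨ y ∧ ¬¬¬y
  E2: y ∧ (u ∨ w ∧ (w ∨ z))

No

E1: ¬w ∧ (¬w ∨ ¬z) ∨ y ∧ ¬¬¬y
    = ¬w ∧ (¬w ∨ ¬z) ∨ y ∧ ¬y   [double negation]
    = ¬w ∨ y ∧ ¬y   [absorption]
    = ¬w   [complement / identity]
E2: y ∧ (u ∨ w ∧ (w ∨ z))
    = y ∧ (u ∨ w)   [absorption]
These differ: at u=1, w=0, y=0, z=0, E1 = 1 but E2 = 0.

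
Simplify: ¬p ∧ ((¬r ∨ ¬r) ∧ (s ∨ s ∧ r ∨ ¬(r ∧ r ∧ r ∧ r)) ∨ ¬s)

¬p ∧ ((¬r ∨ ¬r) ∧ (s ∨ s ∧ r ∨ ¬(r ∧ r ∧ r ∧ r)) ∨ ¬s)
= ¬p ∧ ((¬r ∨ ¬r) ∧ (s ∨ s ∧ r ∨ ¬(r ∧ r)) ∨ ¬s)
= ¬p ∧ ((¬r ∨ ¬r) ∧ (s ∨ s ∧ r ∨ ¬r) ∨ ¬s)
= ¬p ∧ ((¬r ∨ ¬r) ∧ (s ∨ ¬r) ∨ ¬s)
= ¬p ∧ (¬r ∨ ¬r ∧ s ∨ ¬s)
= ¬p ∧ (¬r ∨ ¬s)

¬p ∧ (¬r ∨ ¬s)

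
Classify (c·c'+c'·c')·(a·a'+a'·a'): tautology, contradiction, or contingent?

(c·c'+c'·c')·(a·a'+a'·a')
= c'·(a·a'+a'·a')
= c'·a'
This depends on a, c, so it is not a constant.

contingent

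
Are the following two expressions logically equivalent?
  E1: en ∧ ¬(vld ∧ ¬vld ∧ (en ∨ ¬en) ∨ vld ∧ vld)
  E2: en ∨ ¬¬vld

E1: en ∧ ¬(vld ∧ ¬vld ∧ (en ∨ ¬en) ∨ vld ∧ vld)
    = en ∧ ¬(vld ∧ ¬vld ∨ vld ∧ vld)   — complement / identity
    = en ∧ ¬vld   — distribution
E2: en ∨ ¬¬vld
    = en ∨ vld   — double negation
These differ: at en=0, vld=1, E1 = 0 but E2 = 1.

No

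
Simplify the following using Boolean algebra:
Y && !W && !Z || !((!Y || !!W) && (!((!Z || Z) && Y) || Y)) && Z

Y && !W

Y && !W && !Z || !((!Y || !!W) && (!((!Z || Z) && Y) || Y)) && Z
= Y && !W && !Z || !((!Y || !!W) && (!Y || Y)) && Z   (complement / identity)
= Y && !W && !Z || !(!Y || !!W) && Z   (complement / identity)
= Y && !W && !Z || Y && !W && Z   (De Morgan)
= Y && !W   (distribution)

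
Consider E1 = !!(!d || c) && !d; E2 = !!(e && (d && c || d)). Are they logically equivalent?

E1: !!(!d || c) && !d
    = (!d || c) && !d   [double negation]
    = !d   [absorption]
E2: !!(e && (d && c || d))
    = !!(e && d)   [absorption]
    = e && d   [double negation]
These differ: at c=1, d=0, e=0, E1 = 1 but E2 = 0.

No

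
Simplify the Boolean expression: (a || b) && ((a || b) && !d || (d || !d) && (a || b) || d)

(a || b) && ((a || b) && !d || (d || !d) && (a || b) || d)
= (a || b) && ((a || b) && !d || a || b || d)
= (a || b) && (a || b || d)
= a || b

a || b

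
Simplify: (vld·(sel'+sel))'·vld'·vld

(vld·(sel'+sel))'·vld'·vld
= vld'·vld'·vld
= vld'·vld
= 0

0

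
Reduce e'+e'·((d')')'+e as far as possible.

1

e'+e'·((d')')'+e
= e'+e'·d'+e   (double negation)
= e'+e   (absorption)
= 1   (complement)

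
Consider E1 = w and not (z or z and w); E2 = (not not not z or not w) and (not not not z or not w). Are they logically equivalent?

E1: w and not (z or z and w)
    = w and not z   [absorption]
E2: (not not not z or not w) and (not not not z or not w)
    = not not not z or not w   [idempotence]
    = not z or not w   [double negation]
These differ: at w=0, z=0, E1 = 0 but E2 = 1.

No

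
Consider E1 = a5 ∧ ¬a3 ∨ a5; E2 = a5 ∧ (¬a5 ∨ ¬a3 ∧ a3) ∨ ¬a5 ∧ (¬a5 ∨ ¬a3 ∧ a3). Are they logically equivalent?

No

E1: a5 ∧ ¬a3 ∨ a5
    = a5   [absorption]
E2: a5 ∧ (¬a5 ∨ ¬a3 ∧ a3) ∨ ¬a5 ∧ (¬a5 ∨ ¬a3 ∧ a3)
    = ¬a5 ∨ ¬a3 ∧ a3   [distribution]
    = ¬a5   [complement / identity]
These differ: at a3=0, a5=0, E1 = 0 but E2 = 1.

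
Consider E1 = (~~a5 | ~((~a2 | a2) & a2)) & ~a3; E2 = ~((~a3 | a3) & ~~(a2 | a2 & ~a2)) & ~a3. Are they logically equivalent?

No

E1: (~~a5 | ~((~a2 | a2) & a2)) & ~a3
    = (~~a5 | ~a2) & ~a3   [complement / identity]
    = (a5 | ~a2) & ~a3   [double negation]
E2: ~((~a3 | a3) & ~~(a2 | a2 & ~a2)) & ~a3
    = ~~~(a2 | a2 & ~a2) & ~a3   [complement / identity]
    = ~(a2 | a2 & ~a2) & ~a3   [double negation]
    = ~a2 & ~a3   [complement / identity]
These differ: at a2=1, a3=0, a5=1, E1 = 1 but E2 = 0.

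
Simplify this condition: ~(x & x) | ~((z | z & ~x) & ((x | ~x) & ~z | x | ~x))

~(x & x) | ~((z | z & ~x) & ((x | ~x) & ~z | x | ~x))
= ~x | ~((z | z & ~x) & ((x | ~x) & ~z | x | ~x))
= ~x | ~(z & ((x | ~x) & ~z | x | ~x))
= ~x | ~(z & (x | ~x))
= ~x | ~z

~x | ~z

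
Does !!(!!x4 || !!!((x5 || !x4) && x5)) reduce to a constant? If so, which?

!!(!!x4 || !!!((x5 || !x4) && x5))
= !!(!!x4 || !!!x5)   (absorption)
= !!x4 || !!!x5   (double negation)
= x4 || !!!x5   (double negation)
= x4 || !x5   (double negation)
This depends on x4, x5, so it is not a constant.

no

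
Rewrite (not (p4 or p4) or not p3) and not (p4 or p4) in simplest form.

(not (p4 or p4) or not p3) and not (p4 or p4)
= not (p4 or p4)
= not p4

not p4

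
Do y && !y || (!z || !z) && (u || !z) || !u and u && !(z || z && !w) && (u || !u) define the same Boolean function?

No

E1: y && !y || (!z || !z) && (u || !z) || !u
    = y && !y || !z || !z && u || !u   — distribution
    = !z || !z && u || !u   — complement / identity
    = !z || !u   — absorption
E2: u && !(z || z && !w) && (u || !u)
    = u && !(z || z && !w)   — complement / identity
    = u && !z   — absorption
These differ: at u=0, w=0, y=0, z=0, E1 = 1 but E2 = 0.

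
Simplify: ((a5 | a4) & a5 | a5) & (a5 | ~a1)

((a5 | a4) & a5 | a5) & (a5 | ~a1)
= (a5 | a4) & a5 & ~a1 | a5   — distribution
= a5 & ~a1 | a5   — absorption
= a5   — absorption

a5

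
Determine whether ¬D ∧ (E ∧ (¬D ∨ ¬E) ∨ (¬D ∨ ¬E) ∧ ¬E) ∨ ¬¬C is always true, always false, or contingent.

contingent

¬D ∧ (E ∧ (¬D ∨ ¬E) ∨ (¬D ∨ ¬E) ∧ ¬E) ∨ ¬¬C
= ¬D ∧ (¬D ∨ ¬E) ∨ ¬¬C
= ¬D ∨ ¬¬C
= ¬D ∨ C
This depends on C, D, so it is not a constant.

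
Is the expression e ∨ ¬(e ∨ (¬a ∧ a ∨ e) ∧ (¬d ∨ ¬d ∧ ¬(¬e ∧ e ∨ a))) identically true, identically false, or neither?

e ∨ ¬(e ∨ (¬a ∧ a ∨ e) ∧ (¬d ∨ ¬d ∧ ¬(¬e ∧ e ∨ a)))
= e ∨ ¬(e ∨ (¬a ∧ a ∨ e) ∧ (¬d ∨ ¬d ∧ ¬a))
= e ∨ ¬(e ∨ (¬a ∧ a ∨ e) ∧ ¬d)
= e ∨ ¬(e ∨ e ∧ ¬d)
= e ∨ ¬e
= True

identically true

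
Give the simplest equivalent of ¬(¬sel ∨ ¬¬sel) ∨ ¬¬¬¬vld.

¬(¬sel ∨ ¬¬sel) ∨ ¬¬¬¬vld
= sel ∧ ¬sel ∨ ¬¬¬¬vld
= ¬¬¬¬vld
= ¬¬vld
= vld

vld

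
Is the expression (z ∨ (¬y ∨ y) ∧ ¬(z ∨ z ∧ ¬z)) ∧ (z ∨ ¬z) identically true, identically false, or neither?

identically true

(z ∨ (¬y ∨ y) ∧ ¬(z ∨ z ∧ ¬z)) ∧ (z ∨ ¬z)
= (z ∨ (¬y ∨ y) ∧ ¬z) ∧ (z ∨ ¬z)   — complement / identity
= (z ∨ ¬z) ∧ (z ∨ ¬z)   — complement / identity
= z ∨ ¬z   — idempotence
= True   — complement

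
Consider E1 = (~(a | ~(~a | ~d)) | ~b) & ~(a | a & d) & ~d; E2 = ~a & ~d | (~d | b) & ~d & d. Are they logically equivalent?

Yes

E1: (~(a | ~(~a | ~d)) | ~b) & ~(a | a & d) & ~d
    = (~(a | a & d) | ~b) & ~(a | a & d) & ~d
    = ~(a | a & d) & ~d
    = ~a & ~d
E2: ~a & ~d | (~d | b) & ~d & d
    = ~a & ~d | ~d & d
    = ~a & ~d
Both reduce to ~a & ~d, so they are equivalent.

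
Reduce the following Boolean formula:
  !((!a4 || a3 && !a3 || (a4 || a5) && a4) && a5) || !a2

!((!a4 || a3 && !a3 || (a4 || a5) && a4) && a5) || !a2
= !((!a4 || (a4 || a5) && a4) && a5) || !a2   [complement / identity]
= !((!a4 || a4) && a5) || !a2   [absorption]
= !a5 || !a2   [complement / identity]

!a5 || !a2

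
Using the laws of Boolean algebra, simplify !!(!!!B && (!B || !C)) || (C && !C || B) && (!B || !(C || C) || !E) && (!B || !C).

!B || !C

!!(!!!B && (!B || !C)) || (C && !C || B) && (!B || !(C || C) || !E) && (!B || !C)
= !!(!!!B && (!B || !C)) || B && (!B || !(C || C) || !E) && (!B || !C)   (complement / identity)
= !!(!!!B && (!B || !C)) || B && (!B || !C || !E) && (!B || !C)   (idempotence)
= !!(!B && (!B || !C)) || B && (!B || !C || !E) && (!B || !C)   (double negation)
= !B && (!B || !C) || B && (!B || !C || !E) && (!B || !C)   (double negation)
= !B && (!B || !C) || B && (!B || !C)   (absorption)
= !B || !C   (distribution)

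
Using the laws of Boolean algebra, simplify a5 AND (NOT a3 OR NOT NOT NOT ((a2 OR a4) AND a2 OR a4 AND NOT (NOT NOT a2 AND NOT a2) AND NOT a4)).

a5 AND (NOT a3 OR NOT NOT NOT ((a2 OR a4) AND a2 OR a4 AND NOT (NOT NOT a2 AND NOT a2) AND NOT a4))
= a5 AND (NOT a3 OR NOT NOT NOT (a2 OR a4 AND NOT (NOT NOT a2 AND NOT a2) AND NOT a4))   (absorption)
= a5 AND (NOT a3 OR NOT (a2 OR a4 AND NOT (NOT NOT a2 AND NOT a2) AND NOT a4))   (double negation)
= a5 AND (NOT a3 OR NOT (a2 OR a4 AND (NOT a2 OR a2) AND NOT a4))   (De Morgan)
= a5 AND (NOT a3 OR NOT (a2 OR a4 AND NOT a4))   (complement / identity)
= a5 AND (NOT a3 OR NOT a2)   (complement / identity)

a5 AND (NOT a3 OR NOT a2)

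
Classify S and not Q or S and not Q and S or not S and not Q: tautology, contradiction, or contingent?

contingent

S and not Q or S and not Q and S or not S and not Q
= S and not Q or not S and not Q   [absorption]
= not Q   [distribution]
This depends on Q, so it is not a constant.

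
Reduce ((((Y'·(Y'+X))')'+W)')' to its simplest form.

((((Y'·(Y'+X))')'+W)')'
= ((((Y')')'+W)')'   (absorption)
= ((Y')')'+W   (double negation)
= Y'+W   (double negation)

Y'+W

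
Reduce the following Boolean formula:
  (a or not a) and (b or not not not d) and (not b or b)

(a or not a) and (b or not not not d) and (not b or b)
= (b or not not not d) and (not b or b)   (complement / identity)
= b or not not not d   (complement / identity)
= b or not d   (double negation)

b or not d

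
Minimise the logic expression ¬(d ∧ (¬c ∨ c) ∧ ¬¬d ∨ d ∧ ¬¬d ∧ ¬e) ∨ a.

¬d ∨ a

¬(d ∧ (¬c ∨ c) ∧ ¬¬d ∨ d ∧ ¬¬d ∧ ¬e) ∨ a
= ¬(d ∧ ¬¬d ∨ d ∧ ¬¬d ∧ ¬e) ∨ a   [complement / identity]
= ¬(d ∧ ¬¬d) ∨ a   [absorption]
= ¬(d ∧ d) ∨ a   [double negation]
= ¬d ∨ a   [idempotence]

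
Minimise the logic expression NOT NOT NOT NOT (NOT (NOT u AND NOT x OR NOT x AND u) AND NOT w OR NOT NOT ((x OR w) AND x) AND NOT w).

x AND NOT w

NOT NOT NOT NOT (NOT (NOT u AND NOT x OR NOT x AND u) AND NOT w OR NOT NOT ((x OR w) AND x) AND NOT w)
= NOT NOT NOT NOT (NOT NOT x AND NOT w OR NOT NOT ((x OR w) AND x) AND NOT w)   [distribution]
= NOT NOT NOT NOT (NOT NOT x AND NOT w OR NOT NOT x AND NOT w)   [absorption]
= NOT NOT (NOT NOT x AND NOT w OR NOT NOT x AND NOT w)   [double negation]
= NOT NOT (NOT NOT x AND NOT w)   [idempotence]
= NOT NOT (x AND NOT w)   [double negation]
= x AND NOT w   [double negation]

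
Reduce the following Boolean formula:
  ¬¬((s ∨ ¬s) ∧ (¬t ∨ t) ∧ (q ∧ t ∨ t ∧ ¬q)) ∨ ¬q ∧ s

t ∨ ¬q ∧ s

¬¬((s ∨ ¬s) ∧ (¬t ∨ t) ∧ (q ∧ t ∨ t ∧ ¬q)) ∨ ¬q ∧ s
= ¬¬((s ∨ ¬s) ∧ (¬t ∨ t) ∧ t) ∨ ¬q ∧ s   (distribution)
= ¬¬((s ∨ ¬s) ∧ t) ∨ ¬q ∧ s   (complement / identity)
= ¬¬t ∨ ¬q ∧ s   (complement / identity)
= t ∨ ¬q ∧ s   (double negation)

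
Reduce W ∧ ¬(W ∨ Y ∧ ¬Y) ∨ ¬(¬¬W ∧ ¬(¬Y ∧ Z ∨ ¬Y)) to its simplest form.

¬W ∨ ¬Y

W ∧ ¬(W ∨ Y ∧ ¬Y) ∨ ¬(¬¬W ∧ ¬(¬Y ∧ Z ∨ ¬Y))
= W ∧ ¬W ∨ ¬(¬¬W ∧ ¬(¬Y ∧ Z ∨ ¬Y))
= W ∧ ¬W ∨ ¬(¬¬W ∧ ¬¬Y)
= ¬(¬¬W ∧ ¬¬Y)
= ¬W ∨ ¬Y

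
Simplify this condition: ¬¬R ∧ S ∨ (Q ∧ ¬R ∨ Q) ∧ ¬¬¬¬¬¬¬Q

¬¬R ∧ S ∨ (Q ∧ ¬R ∨ Q) ∧ ¬¬¬¬¬¬¬Q
= ¬¬R ∧ S ∨ Q ∧ ¬¬¬¬¬¬¬Q
= ¬¬R ∧ S ∨ Q ∧ ¬¬¬¬¬Q
= ¬¬R ∧ S ∨ Q ∧ ¬¬¬Q
= ¬¬R ∧ S ∨ Q ∧ ¬Q
= ¬¬R ∧ S
= R ∧ S

R ∧ S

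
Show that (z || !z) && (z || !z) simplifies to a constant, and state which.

(z || !z) && (z || !z)
= z || !z   (idempotence)
= true   (complement)

true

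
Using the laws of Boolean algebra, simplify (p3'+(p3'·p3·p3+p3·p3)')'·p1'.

p3·p1'

(p3'+(p3'·p3·p3+p3·p3)')'·p1'
= (p3'+(p3'·p3+p3·p3)')'·p1'   (idempotence)
= (p3'+p3')'·p1'   (distribution)
= p3·p3·p1'   (De Morgan)
= p3·p1'   (idempotence)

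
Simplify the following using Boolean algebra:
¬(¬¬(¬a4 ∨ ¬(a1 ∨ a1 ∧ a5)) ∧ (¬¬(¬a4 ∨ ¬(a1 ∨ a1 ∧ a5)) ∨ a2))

a4 ∧ a1

¬(¬¬(¬a4 ∨ ¬(a1 ∨ a1 ∧ a5)) ∧ (¬¬(¬a4 ∨ ¬(a1 ∨ a1 ∧ a5)) ∨ a2))
= ¬¬¬(¬a4 ∨ ¬(a1 ∨ a1 ∧ a5))   (absorption)
= ¬¬(a4 ∧ (a1 ∨ a1 ∧ a5))   (De Morgan)
= ¬¬(a4 ∧ a1)   (absorption)
= a4 ∧ a1   (double negation)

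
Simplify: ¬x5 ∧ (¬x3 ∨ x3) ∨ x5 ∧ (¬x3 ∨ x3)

True

¬x5 ∧ (¬x3 ∨ x3) ∨ x5 ∧ (¬x3 ∨ x3)
= ¬x3 ∨ x3
= True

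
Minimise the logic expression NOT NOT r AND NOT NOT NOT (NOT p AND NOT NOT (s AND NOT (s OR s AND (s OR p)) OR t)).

NOT NOT r AND NOT NOT NOT (NOT p AND NOT NOT (s AND NOT (s OR s AND (s OR p)) OR t))
= NOT NOT r AND NOT NOT NOT (NOT p AND NOT NOT (s AND NOT (s OR s) OR t))
= NOT NOT r AND NOT NOT (p OR NOT (s AND NOT (s OR s) OR t))
= NOT NOT r AND (p OR NOT (s AND NOT (s OR s) OR t))
= NOT NOT r AND (p OR NOT (s AND NOT s OR t))
= NOT NOT r AND (p OR NOT t)
= r AND (p OR NOT t)

r AND (p OR NOT t)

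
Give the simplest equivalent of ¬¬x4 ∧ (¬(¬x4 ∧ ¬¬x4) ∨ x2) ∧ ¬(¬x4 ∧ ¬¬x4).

x4

¬¬x4 ∧ (¬(¬x4 ∧ ¬¬x4) ∨ x2) ∧ ¬(¬x4 ∧ ¬¬x4)
= ¬¬x4 ∧ ¬(¬x4 ∧ ¬¬x4)   — absorption
= ¬¬x4 ∧ (x4 ∨ ¬x4)   — De Morgan
= ¬¬x4   — complement / identity
= x4   — double negation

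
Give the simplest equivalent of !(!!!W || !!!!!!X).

!(!!!W || !!!!!!X)
= !!W && !!!!!X   — De Morgan
= !!W && !!!X   — double negation
= !!W && !X   — double negation
= W && !X   — double negation

W && !X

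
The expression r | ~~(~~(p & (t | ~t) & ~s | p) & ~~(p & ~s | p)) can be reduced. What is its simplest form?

r | p

r | ~~(~~(p & (t | ~t) & ~s | p) & ~~(p & ~s | p))
= r | ~~(~~(p & ~s | p) & ~~(p & ~s | p))
= r | ~(~(p & ~s | p) | ~(p & ~s | p))
= r | ~~(p & ~s | p)
= r | ~~p
= r | p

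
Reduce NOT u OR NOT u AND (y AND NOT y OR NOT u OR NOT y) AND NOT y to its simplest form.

NOT u

NOT u OR NOT u AND (y AND NOT y OR NOT u OR NOT y) AND NOT y
= NOT u OR NOT u AND (NOT u OR NOT y) AND NOT y   [complement / identity]
= NOT u OR NOT u AND NOT y   [absorption]
= NOT u   [absorption]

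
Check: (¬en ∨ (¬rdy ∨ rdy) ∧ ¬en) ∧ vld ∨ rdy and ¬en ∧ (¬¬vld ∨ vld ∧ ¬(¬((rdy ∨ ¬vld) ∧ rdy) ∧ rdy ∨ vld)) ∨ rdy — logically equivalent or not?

E1: (¬en ∨ (¬rdy ∨ rdy) ∧ ¬en) ∧ vld ∨ rdy
    = (¬en ∨ ¬en) ∧ vld ∨ rdy
    = ¬en ∧ vld ∨ rdy
E2: ¬en ∧ (¬¬vld ∨ vld ∧ ¬(¬((rdy ∨ ¬vld) ∧ rdy) ∧ rdy ∨ vld)) ∨ rdy
    = ¬en ∧ (¬¬vld ∨ vld ∧ ¬(¬rdy ∧ rdy ∨ vld)) ∨ rdy
    = ¬en ∧ (¬¬vld ∨ vld ∧ ¬vld) ∨ rdy
    = ¬en ∧ ¬¬vld ∨ rdy
    = ¬en ∧ vld ∨ rdy
Both reduce to ¬en ∧ vld ∨ rdy, so they are equivalent.

Yes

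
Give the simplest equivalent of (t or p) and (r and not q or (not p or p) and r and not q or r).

(t or p) and (r and not q or (not p or p) and r and not q or r)
= (t or p) and (r and not q or r and not q or r)
= (t or p) and (r and not q or r)
= (t or p) and r

(t or p) and r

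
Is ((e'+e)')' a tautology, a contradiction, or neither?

tautology

((e'+e)')'
= e'+e   [double negation]
= 1   [complement]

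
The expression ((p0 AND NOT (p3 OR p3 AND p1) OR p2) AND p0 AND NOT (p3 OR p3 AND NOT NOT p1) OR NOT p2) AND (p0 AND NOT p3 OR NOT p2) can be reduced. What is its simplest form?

p0 AND NOT p3 OR NOT p2

((p0 AND NOT (p3 OR p3 AND p1) OR p2) AND p0 AND NOT (p3 OR p3 AND NOT NOT p1) OR NOT p2) AND (p0 AND NOT p3 OR NOT p2)
= ((p0 AND NOT (p3 OR p3 AND p1) OR p2) AND p0 AND NOT (p3 OR p3 AND p1) OR NOT p2) AND (p0 AND NOT p3 OR NOT p2)   [double negation]
= (p0 AND NOT (p3 OR p3 AND p1) OR NOT p2) AND (p0 AND NOT p3 OR NOT p2)   [absorption]
= (p0 AND NOT p3 OR NOT p2) AND (p0 AND NOT p3 OR NOT p2)   [absorption]
= p0 AND NOT p3 OR NOT p2   [idempotence]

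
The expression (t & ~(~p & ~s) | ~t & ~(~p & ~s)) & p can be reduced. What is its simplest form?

p

(t & ~(~p & ~s) | ~t & ~(~p & ~s)) & p
= ~(~p & ~s) & p   (distribution)
= (p | s) & p   (De Morgan)
= p   (absorption)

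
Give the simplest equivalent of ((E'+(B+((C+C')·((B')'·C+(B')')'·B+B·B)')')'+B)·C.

(E+B)·C

((E'+(B+((C+C')·((B')'·C+(B')')'·B+B·B)')')'+B)·C
= ((E'+(B+(((B')'·C+(B')')'·B+B·B)')')'+B)·C   (complement / identity)
= ((E'+(B+(((B')')'·B+B·B)')')'+B)·C   (absorption)
= ((E'+(B+(B'·B+B·B)')')'+B)·C   (double negation)
= ((E'+(B+B')')'+B)·C   (distribution)
= (E·(B+B')+B)·C   (De Morgan)
= (E+B)·C   (complement / identity)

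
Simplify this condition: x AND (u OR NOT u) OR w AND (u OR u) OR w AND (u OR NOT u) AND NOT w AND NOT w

x OR w AND u

x AND (u OR NOT u) OR w AND (u OR u) OR w AND (u OR NOT u) AND NOT w AND NOT w
= x AND (u OR NOT u) OR w AND u OR w AND (u OR NOT u) AND NOT w AND NOT w
= x AND (u OR NOT u) OR w AND u OR w AND (u OR NOT u) AND NOT w
= x OR w AND u OR w AND (u OR NOT u) AND NOT w
= x OR w AND u OR w AND NOT w
= x OR w AND u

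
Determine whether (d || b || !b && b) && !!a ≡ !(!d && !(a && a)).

No

E1: (d || b || !b && b) && !!a
    = (d || b || !b && b) && a   — double negation
    = (d || b) && a   — complement / identity
E2: !(!d && !(a && a))
    = !(!d && !a)   — idempotence
    = d || a   — De Morgan
These differ: at a=0, b=0, d=1, E1 = 0 but E2 = 1.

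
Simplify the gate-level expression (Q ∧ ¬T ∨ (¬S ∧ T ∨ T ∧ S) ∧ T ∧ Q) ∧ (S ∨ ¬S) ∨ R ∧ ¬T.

Q ∨ R ∧ ¬T

(Q ∧ ¬T ∨ (¬S ∧ T ∨ T ∧ S) ∧ T ∧ Q) ∧ (S ∨ ¬S) ∨ R ∧ ¬T
= Q ∧ ¬T ∨ (¬S ∧ T ∨ T ∧ S) ∧ T ∧ Q ∨ R ∧ ¬T   — complement / identity
= Q ∧ ¬T ∨ T ∧ T ∧ Q ∨ R ∧ ¬T   — distribution
= Q ∧ ¬T ∨ T ∧ Q ∨ R ∧ ¬T   — idempotence
= Q ∨ R ∧ ¬T   — distribution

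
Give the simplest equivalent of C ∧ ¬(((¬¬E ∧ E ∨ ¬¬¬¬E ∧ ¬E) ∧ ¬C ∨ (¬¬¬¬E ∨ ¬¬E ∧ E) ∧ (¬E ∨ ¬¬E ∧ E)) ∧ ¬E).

C

C ∧ ¬(((¬¬E ∧ E ∨ ¬¬¬¬E ∧ ¬E) ∧ ¬C ∨ (¬¬¬¬E ∨ ¬¬E ∧ E) ∧ (¬E ∨ ¬¬E ∧ E)) ∧ ¬E)
= C ∧ ¬(((¬¬E ∧ E ∨ ¬¬¬¬E ∧ ¬E) ∧ ¬C ∨ ¬¬E ∧ E ∨ ¬¬¬¬E ∧ ¬E) ∧ ¬E)   (distribution)
= C ∧ ¬((¬¬E ∧ E ∨ ¬¬¬¬E ∧ ¬E) ∧ ¬E)   (absorption)
= C ∧ ¬((¬¬E ∧ E ∨ ¬¬E ∧ ¬E) ∧ ¬E)   (double negation)
= C ∧ ¬(¬¬E ∧ ¬E)   (distribution)
= C ∧ (¬E ∨ E)   (De Morgan)
= C   (complement / identity)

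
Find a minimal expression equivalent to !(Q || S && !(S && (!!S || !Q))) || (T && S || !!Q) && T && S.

!(Q || S && !(S && (!!S || !Q))) || (T && S || !!Q) && T && S
= !(Q || S && !(S && (!!S || !Q))) || (T && S || Q) && T && S   [double negation]
= !(Q || S && !(S && (S || !Q))) || (T && S || Q) && T && S   [double negation]
= !(Q || S && !S) || (T && S || Q) && T && S   [absorption]
= !(Q || S && !S) || T && S   [absorption]
= !Q || T && S   [complement / identity]

!Q || T && S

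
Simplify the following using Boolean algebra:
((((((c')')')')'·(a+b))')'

((((((c')')')')'·(a+b))')'
= ((((c')')'·(a+b))')'   (double negation)
= ((c')')'·(a+b)   (double negation)
= c'·(a+b)   (double negation)

c'·(a+b)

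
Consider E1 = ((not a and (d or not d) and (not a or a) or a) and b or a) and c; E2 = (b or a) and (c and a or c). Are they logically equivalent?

Yes

E1: ((not a and (d or not d) and (not a or a) or a) and b or a) and c
    = ((not a and (not a or a) or a) and b or a) and c   — complement / identity
    = ((not a or a) and b or a) and c   — complement / identity
    = (b or a) and c   — complement / identity
E2: (b or a) and (c and a or c)
    = (b or a) and c   — absorption
Both reduce to (b or a) and c, so they are equivalent.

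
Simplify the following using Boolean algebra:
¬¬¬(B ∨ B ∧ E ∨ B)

¬B

¬¬¬(B ∨ B ∧ E ∨ B)
= ¬¬¬(B ∨ B)   [absorption]
= ¬(B ∨ B)   [double negation]
= ¬B   [idempotence]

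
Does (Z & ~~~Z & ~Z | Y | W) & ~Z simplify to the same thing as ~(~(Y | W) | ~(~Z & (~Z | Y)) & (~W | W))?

Yes

E1: (Z & ~~~Z & ~Z | Y | W) & ~Z
    = (Z & ~Z & ~Z | Y | W) & ~Z   [double negation]
    = (Z & ~Z | Y | W) & ~Z   [idempotence]
    = (Y | W) & ~Z   [complement / identity]
E2: ~(~(Y | W) | ~(~Z & (~Z | Y)) & (~W | W))
    = ~(~(Y | W) | ~~Z & (~W | W))   [absorption]
    = ~(~(Y | W) | ~~Z)   [complement / identity]
    = (Y | W) & ~Z   [De Morgan]
Both reduce to (Y | W) & ~Z, so they are equivalent.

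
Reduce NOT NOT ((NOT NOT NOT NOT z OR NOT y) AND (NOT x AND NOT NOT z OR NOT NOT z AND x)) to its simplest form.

NOT NOT ((NOT NOT NOT NOT z OR NOT y) AND (NOT x AND NOT NOT z OR NOT NOT z AND x))
= NOT NOT ((NOT NOT z OR NOT y) AND (NOT x AND NOT NOT z OR NOT NOT z AND x))   (double negation)
= NOT NOT ((NOT NOT z OR NOT y) AND NOT NOT z)   (distribution)
= (NOT NOT z OR NOT y) AND NOT NOT z   (double negation)
= NOT NOT z   (absorption)
= z   (double negation)

z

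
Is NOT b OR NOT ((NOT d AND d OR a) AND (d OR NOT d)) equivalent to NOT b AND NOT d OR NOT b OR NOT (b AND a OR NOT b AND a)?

E1: NOT b OR NOT ((NOT d AND d OR a) AND (d OR NOT d))
    = NOT b OR NOT (NOT d AND d OR a)   [complement / identity]
    = NOT b OR NOT a   [complement / identity]
E2: NOT b AND NOT d OR NOT b OR NOT (b AND a OR NOT b AND a)
    = NOT b AND NOT d OR NOT b OR NOT a   [distribution]
    = NOT b OR NOT a   [absorption]
Both reduce to NOT b OR NOT a, so they are equivalent.

Yes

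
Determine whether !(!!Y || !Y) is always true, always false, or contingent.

always false

!(!!Y || !Y)
= !Y && Y   (De Morgan)
= false   (complement)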